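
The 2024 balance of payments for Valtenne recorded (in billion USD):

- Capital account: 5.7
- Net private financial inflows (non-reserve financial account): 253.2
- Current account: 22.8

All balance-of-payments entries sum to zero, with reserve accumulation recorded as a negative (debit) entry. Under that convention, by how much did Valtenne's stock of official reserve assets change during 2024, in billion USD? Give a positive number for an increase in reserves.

Official reserve transactions balance = -(22.8 + 5.7 + 253.2) = -281.7
An accumulation of reserves is recorded as a debit (negative entry), so the change in the stock of reserves is the negative of that balance.
Change in official reserves = -(-281.7) = 281.7

281.7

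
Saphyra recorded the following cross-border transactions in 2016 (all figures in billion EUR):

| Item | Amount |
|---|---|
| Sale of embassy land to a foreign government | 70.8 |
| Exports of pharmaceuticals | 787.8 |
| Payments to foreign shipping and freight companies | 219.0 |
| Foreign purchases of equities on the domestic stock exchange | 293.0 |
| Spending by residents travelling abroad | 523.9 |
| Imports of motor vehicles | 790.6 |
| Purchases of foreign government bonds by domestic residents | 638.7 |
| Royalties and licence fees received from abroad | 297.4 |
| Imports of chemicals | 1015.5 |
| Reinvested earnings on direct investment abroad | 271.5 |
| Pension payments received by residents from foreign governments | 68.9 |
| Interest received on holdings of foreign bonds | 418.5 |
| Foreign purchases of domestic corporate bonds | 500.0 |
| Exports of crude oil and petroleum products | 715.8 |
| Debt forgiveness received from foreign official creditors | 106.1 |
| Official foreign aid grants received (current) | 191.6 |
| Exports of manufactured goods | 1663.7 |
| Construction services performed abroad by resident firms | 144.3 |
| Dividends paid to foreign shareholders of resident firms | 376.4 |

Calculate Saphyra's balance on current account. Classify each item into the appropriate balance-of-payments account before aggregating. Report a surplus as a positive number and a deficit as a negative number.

1634.1

Goods: 715.8 - 1015.5 + 787.8 + 1663.7 - 790.6 = 1361.2
Services: 144.3 - 523.9 + 297.4 - 219.0 = -301.2
Primary income: -376.4 + 271.5 + 418.5 = 313.6
Secondary income: 68.9 + 191.6 = 260.5
Current account = 1361.2 + (-301.2) + 313.6 + 260.5 = 1634.1
(Excluded from the current account — capital account: sale of embassy land to a foreign government 70.8, debt forgiveness received from foreign official creditors 106.1; financial account: foreign purchases of equities on the domestic stock exchange 293.0, purchases of foreign government bonds by domestic residents 638.7, foreign purchases of domestic corporate bonds 500.0.)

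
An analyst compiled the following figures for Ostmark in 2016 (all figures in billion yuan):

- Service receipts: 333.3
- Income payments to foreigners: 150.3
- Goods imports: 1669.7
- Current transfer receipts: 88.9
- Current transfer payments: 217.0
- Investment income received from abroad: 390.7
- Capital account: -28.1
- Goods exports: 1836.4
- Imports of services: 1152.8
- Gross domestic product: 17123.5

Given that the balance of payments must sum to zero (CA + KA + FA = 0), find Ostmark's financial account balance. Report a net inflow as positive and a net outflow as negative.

Goods balance = 1836.4 - 1669.7 = 166.7
Services balance = 333.3 - 1152.8 = -819.5
Trade balance (goods + services) = 166.7 + (-819.5) = -652.8
Net primary income = 390.7 - 150.3 = 240.4
Net secondary income = 88.9 - 217.0 = -128.1
Current account = -652.8 + 240.4 + (-128.1) = -540.5
Financial account = -(-540.5 + (-28.1)) = 568.6

568.6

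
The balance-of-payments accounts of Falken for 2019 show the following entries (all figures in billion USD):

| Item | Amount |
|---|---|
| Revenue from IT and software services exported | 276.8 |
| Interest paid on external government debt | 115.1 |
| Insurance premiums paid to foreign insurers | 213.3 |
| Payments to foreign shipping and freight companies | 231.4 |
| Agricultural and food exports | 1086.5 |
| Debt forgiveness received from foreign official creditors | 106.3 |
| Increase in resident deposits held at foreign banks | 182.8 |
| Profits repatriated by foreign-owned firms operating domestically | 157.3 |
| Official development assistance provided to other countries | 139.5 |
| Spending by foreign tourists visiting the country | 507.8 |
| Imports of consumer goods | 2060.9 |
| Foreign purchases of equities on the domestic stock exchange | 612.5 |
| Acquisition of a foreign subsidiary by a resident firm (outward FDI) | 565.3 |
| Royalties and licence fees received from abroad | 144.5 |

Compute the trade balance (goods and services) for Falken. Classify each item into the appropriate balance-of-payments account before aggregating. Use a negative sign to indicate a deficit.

-490.0

Goods: -2060.9 + 1086.5 = -974.4
Services: 144.5 - 231.4 + 507.8 + 276.8 - 213.3 = 484.4
Trade balance = -974.4 + 484.4 = -490.0
(Excluded from the trade balance — primary income: interest paid on external government debt 115.1, profits repatriated by foreign-owned firms operating domestically 157.3; capital account: debt forgiveness received from foreign official creditors 106.3; financial account: increase in resident deposits held at foreign banks 182.8, foreign purchases of equities on the domestic stock exchange 612.5, acquisition of a foreign subsidiary by a resident firm (outward FDI) 565.3; secondary income: official development assistance provided to other countries 139.5.)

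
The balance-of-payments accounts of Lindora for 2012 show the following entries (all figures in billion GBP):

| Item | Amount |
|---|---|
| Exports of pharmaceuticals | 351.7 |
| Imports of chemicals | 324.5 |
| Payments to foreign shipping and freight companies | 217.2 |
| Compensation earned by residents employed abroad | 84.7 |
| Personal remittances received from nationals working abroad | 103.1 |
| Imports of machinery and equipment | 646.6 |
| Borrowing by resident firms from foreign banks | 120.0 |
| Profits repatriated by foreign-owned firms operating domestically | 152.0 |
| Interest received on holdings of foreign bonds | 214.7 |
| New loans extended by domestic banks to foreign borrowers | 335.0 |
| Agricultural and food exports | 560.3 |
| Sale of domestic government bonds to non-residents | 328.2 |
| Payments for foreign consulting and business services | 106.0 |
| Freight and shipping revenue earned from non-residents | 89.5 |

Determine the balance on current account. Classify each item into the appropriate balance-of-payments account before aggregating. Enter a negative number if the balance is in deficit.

Goods: 351.7 + 560.3 - 646.6 - 324.5 = -59.1
Services: 89.5 - 217.2 - 106.0 = -233.7
Primary income: -152.0 + 84.7 + 214.7 = 147.4
Secondary income: 103.1
Current account = (-59.1) + (-233.7) + 147.4 + 103.1 = -42.3
(Excluded from the current account — financial account: borrowing by resident firms from foreign banks 120.0, new loans extended by domestic banks to foreign borrowers 335.0, sale of domestic government bonds to non-residents 328.2.)

-42.3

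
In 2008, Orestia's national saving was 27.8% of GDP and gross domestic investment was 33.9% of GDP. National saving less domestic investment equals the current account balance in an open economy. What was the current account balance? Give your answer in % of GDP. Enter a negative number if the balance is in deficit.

-6.1

CA = S - I = 27.8 - 33.9 = -6.1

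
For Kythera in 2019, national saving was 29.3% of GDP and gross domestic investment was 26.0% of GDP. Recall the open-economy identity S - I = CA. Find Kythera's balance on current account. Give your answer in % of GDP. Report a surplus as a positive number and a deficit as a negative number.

CA = S - I = 29.3 - 26.0 = 3.3

3.3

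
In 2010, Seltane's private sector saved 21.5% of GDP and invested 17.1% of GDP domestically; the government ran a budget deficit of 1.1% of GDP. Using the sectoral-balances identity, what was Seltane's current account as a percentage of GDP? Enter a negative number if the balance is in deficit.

3.3

By the sectoral-balances identity, CA = (S_private - I) + (T - G).
Private balance = 21.5 - 17.1 = 4.4
Government balance (T - G) = -1.1
CA = 4.4 + (-1.1) = 3.3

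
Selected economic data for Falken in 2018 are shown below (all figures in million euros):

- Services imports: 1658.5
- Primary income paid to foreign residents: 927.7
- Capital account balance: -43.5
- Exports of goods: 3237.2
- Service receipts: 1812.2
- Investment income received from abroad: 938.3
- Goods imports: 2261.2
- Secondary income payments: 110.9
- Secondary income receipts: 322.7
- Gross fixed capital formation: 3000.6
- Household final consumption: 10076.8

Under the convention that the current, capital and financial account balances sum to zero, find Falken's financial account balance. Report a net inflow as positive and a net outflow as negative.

-1308.6

Goods balance = 3237.2 - 2261.2 = 976.0
Services balance = 1812.2 - 1658.5 = 153.7
Trade balance (goods + services) = 976.0 + 153.7 = 1129.7
Net primary income = 938.3 - 927.7 = 10.6
Net secondary income = 322.7 - 110.9 = 211.8
Current account = 1129.7 + 10.6 + 211.8 = 1352.1
Financial account = -(1352.1 + (-43.5)) = -1308.6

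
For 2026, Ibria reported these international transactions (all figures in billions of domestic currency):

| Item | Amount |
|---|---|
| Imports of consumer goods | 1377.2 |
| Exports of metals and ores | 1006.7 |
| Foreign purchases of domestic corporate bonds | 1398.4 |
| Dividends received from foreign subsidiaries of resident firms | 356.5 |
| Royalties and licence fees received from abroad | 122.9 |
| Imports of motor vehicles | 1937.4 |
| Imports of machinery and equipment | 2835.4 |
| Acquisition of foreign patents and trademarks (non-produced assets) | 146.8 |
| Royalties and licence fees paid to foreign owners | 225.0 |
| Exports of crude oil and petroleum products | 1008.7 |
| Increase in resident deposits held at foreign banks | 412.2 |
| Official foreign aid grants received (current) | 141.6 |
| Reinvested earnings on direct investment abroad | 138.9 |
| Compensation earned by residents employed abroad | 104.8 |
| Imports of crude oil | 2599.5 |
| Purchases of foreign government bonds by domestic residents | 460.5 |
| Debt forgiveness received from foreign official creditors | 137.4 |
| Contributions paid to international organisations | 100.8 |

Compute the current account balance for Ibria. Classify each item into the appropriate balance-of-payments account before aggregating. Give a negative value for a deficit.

Goods: -1377.2 + 1008.7 - 1937.4 - 2599.5 - 2835.4 + 1006.7 = -6734.1
Services: 122.9 - 225.0 = -102.1
Primary income: 138.9 + 356.5 + 104.8 = 600.2
Secondary income: 141.6 - 100.8 = 40.8
Current account = (-6734.1) + (-102.1) + 600.2 + 40.8 = -6195.2
(Excluded from the current account — financial account: foreign purchases of domestic corporate bonds 1398.4, increase in resident deposits held at foreign banks 412.2, purchases of foreign government bonds by domestic residents 460.5; capital account: acquisition of foreign patents and trademarks (non-produced assets) 146.8, debt forgiveness received from foreign official creditors 137.4.)

-6195.2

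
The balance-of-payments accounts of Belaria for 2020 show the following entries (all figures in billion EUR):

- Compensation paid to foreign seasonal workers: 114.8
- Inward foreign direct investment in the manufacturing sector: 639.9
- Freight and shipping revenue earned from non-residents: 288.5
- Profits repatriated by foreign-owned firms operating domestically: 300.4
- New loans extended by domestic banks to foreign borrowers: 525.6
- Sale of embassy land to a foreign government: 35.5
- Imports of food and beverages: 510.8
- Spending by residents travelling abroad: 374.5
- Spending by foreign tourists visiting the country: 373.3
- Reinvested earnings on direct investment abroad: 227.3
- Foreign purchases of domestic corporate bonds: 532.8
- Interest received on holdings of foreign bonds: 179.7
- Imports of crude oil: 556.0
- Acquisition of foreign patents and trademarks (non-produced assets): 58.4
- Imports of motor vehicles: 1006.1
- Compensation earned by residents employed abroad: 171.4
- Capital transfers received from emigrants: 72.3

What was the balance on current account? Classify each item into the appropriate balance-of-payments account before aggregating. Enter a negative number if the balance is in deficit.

-1622.4

Goods: -1006.1 - 510.8 - 556.0 = -2072.9
Services: -374.5 + 288.5 + 373.3 = 287.3
Primary income: -300.4 + 179.7 + 227.3 - 114.8 + 171.4 = 163.2
Current account = (-2072.9) + 287.3 + 163.2 = -1622.4
(Excluded from the current account — financial account: inward foreign direct investment in the manufacturing sector 639.9, new loans extended by domestic banks to foreign borrowers 525.6, foreign purchases of domestic corporate bonds 532.8; capital account: sale of embassy land to a foreign government 35.5, acquisition of foreign patents and trademarks (non-produced assets) 58.4, capital transfers received from emigrants 72.3.)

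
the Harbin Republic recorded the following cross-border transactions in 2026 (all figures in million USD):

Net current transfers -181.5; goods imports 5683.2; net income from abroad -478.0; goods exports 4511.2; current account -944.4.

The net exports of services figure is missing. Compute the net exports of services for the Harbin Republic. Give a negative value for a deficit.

887.1

Current account = goods balance + services balance + net primary income + net secondary income
Sum of the known components = -1831.5
Net exports of services = CA - (known components) = -944.4 - (-1831.5) = 887.1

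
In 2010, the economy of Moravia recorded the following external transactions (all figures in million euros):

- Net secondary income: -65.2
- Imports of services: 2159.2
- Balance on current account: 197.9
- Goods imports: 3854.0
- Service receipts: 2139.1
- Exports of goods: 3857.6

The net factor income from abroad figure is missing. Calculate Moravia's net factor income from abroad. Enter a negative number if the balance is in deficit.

279.6

Current account = goods balance + services balance + net primary income + net secondary income
Sum of the known components = -81.7
Net factor income from abroad = CA - (known components) = 197.9 - (-81.7) = 279.6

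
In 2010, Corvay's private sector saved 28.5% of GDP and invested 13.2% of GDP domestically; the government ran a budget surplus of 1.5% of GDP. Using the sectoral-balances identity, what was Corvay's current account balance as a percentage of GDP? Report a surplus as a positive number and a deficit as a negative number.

By the sectoral-balances identity, CA = (S_private - I) + (T - G).
Private balance = 28.5 - 13.2 = 15.3
Government balance (T - G) = 1.5
CA = 15.3 + 1.5 = 16.8

16.8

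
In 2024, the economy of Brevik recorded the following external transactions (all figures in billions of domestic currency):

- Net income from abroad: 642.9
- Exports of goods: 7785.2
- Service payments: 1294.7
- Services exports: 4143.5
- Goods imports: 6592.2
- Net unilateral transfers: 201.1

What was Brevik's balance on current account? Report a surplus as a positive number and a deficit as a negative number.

Goods balance = 7785.2 - 6592.2 = 1193.0
Services balance = 4143.5 - 1294.7 = 2848.8
Trade balance (goods + services) = 1193.0 + 2848.8 = 4041.8
Net primary income = 642.9
Net secondary income = 201.1
Current account = 4041.8 + 642.9 + 201.1 = 4885.8

4885.8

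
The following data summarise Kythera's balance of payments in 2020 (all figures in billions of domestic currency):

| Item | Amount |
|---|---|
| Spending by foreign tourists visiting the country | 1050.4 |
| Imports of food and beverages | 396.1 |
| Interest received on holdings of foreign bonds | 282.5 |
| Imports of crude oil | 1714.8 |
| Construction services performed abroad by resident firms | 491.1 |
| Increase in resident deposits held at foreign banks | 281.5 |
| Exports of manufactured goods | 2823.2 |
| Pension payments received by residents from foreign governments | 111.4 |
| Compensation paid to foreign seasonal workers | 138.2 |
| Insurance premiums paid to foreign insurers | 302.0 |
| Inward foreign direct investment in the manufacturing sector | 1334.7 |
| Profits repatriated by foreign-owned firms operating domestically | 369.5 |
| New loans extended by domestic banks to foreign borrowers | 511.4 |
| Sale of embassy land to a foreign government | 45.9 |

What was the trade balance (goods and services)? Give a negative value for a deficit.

Goods: -1714.8 + 2823.2 - 396.1 = 712.3
Services: -302.0 + 491.1 + 1050.4 = 1239.5
Trade balance = 712.3 + 1239.5 = 1951.8
(Excluded from the trade balance — primary income: interest received on holdings of foreign bonds 282.5, compensation paid to foreign seasonal workers 138.2, profits repatriated by foreign-owned firms operating domestically 369.5; financial account: increase in resident deposits held at foreign banks 281.5, inward foreign direct investment in the manufacturing sector 1334.7, new loans extended by domestic banks to foreign borrowers 511.4; secondary income: pension payments received by residents from foreign governments 111.4; capital account: sale of embassy land to a foreign government 45.9.)

1951.8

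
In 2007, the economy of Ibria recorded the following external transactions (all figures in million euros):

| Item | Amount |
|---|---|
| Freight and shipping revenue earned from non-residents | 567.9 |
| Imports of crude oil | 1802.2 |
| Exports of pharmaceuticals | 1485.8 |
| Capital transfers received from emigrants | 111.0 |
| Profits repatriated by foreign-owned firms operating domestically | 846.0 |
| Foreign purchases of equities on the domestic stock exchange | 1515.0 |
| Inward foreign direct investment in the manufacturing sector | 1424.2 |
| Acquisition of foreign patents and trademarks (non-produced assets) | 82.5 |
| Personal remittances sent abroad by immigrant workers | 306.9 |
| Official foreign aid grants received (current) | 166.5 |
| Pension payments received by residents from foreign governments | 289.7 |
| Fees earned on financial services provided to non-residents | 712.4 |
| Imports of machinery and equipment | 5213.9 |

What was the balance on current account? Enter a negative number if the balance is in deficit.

-4946.7

Goods: 1485.8 - 5213.9 - 1802.2 = -5530.3
Services: 712.4 + 567.9 = 1280.3
Primary income: -846.0
Secondary income: 289.7 - 306.9 + 166.5 = 149.3
Current account = (-5530.3) + 1280.3 + (-846.0) + 149.3 = -4946.7
(Excluded from the current account — capital account: capital transfers received from emigrants 111.0, acquisition of foreign patents and trademarks (non-produced assets) 82.5; financial account: foreign purchases of equities on the domestic stock exchange 1515.0, inward foreign direct investment in the manufacturing sector 1424.2.)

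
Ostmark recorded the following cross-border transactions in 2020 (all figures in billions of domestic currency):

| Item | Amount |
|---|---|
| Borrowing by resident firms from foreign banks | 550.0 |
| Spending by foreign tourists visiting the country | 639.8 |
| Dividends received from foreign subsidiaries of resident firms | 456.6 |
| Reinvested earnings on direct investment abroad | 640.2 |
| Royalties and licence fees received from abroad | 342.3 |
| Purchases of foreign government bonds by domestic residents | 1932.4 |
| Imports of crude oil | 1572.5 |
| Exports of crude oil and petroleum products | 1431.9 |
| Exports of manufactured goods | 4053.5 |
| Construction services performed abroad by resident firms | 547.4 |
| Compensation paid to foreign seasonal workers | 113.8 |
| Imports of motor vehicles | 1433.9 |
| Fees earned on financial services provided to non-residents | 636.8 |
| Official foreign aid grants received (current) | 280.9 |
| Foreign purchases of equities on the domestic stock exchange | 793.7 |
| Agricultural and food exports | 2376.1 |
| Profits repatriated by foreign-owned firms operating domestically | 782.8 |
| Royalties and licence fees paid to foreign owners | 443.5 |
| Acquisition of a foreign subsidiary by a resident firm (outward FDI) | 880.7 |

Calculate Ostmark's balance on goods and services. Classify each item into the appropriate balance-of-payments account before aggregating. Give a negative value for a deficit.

6577.9

Goods: 4053.5 + 2376.1 - 1572.5 - 1433.9 + 1431.9 = 4855.1
Services: 547.4 + 639.8 + 342.3 - 443.5 + 636.8 = 1722.8
Trade balance = 4855.1 + 1722.8 = 6577.9
(Excluded from the trade balance — financial account: borrowing by resident firms from foreign banks 550.0, purchases of foreign government bonds by domestic residents 1932.4, foreign purchases of equities on the domestic stock exchange 793.7, acquisition of a foreign subsidiary by a resident firm (outward FDI) 880.7; primary income: dividends received from foreign subsidiaries of resident firms 456.6, reinvested earnings on direct investment abroad 640.2, compensation paid to foreign seasonal workers 113.8, profits repatriated by foreign-owned firms operating domestically 782.8; secondary income: official foreign aid grants received (current) 280.9.)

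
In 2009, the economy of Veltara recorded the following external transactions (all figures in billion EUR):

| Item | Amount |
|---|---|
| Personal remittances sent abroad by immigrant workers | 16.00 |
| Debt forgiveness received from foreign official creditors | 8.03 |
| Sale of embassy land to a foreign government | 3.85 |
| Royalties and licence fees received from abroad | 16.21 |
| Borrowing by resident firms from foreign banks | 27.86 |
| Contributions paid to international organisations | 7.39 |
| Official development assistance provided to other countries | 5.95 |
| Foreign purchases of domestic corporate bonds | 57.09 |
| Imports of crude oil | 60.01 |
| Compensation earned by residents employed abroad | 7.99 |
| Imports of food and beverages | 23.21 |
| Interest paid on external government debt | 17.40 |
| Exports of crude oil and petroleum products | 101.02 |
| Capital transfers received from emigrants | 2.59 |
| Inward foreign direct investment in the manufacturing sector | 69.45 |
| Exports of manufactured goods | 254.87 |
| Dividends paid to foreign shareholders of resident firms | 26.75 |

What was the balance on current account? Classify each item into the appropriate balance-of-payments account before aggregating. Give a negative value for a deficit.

223.38

Goods: 101.02 + 254.87 - 23.21 - 60.01 = 272.67
Services: 16.21
Primary income: -17.40 + 7.99 - 26.75 = -36.16
Secondary income: -5.95 - 16.00 - 7.39 = -29.34
Current account = 272.67 + 16.21 + (-36.16) + (-29.34) = 223.38
(Excluded from the current account — capital account: debt forgiveness received from foreign official creditors 8.03, sale of embassy land to a foreign government 3.85, capital transfers received from emigrants 2.59; financial account: borrowing by resident firms from foreign banks 27.86, foreign purchases of domestic corporate bonds 57.09, inward foreign direct investment in the manufacturing sector 69.45.)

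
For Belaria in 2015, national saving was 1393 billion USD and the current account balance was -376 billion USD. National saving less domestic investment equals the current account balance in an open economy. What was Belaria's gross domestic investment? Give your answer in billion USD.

1769

I = S - CA = 1393 - (-376) = 1769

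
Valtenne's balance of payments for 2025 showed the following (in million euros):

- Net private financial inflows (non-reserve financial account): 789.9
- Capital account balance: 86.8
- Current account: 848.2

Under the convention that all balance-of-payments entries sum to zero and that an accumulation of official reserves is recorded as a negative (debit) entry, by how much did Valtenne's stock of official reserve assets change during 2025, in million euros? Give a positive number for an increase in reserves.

1724.9

Official reserve transactions balance = -(848.2 + 86.8 + 789.9) = -1724.9
An accumulation of reserves is recorded as a debit (negative entry), so the change in the stock of reserves is the negative of that balance.
Change in official reserves = -(-1724.9) = 1724.9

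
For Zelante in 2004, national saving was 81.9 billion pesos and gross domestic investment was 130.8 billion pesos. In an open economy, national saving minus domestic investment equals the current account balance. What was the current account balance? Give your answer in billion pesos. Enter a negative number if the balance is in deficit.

-48.9

S - I = CA (net lending to the rest of the world).
CA = S - I = 81.9 - 130.8 = -48.9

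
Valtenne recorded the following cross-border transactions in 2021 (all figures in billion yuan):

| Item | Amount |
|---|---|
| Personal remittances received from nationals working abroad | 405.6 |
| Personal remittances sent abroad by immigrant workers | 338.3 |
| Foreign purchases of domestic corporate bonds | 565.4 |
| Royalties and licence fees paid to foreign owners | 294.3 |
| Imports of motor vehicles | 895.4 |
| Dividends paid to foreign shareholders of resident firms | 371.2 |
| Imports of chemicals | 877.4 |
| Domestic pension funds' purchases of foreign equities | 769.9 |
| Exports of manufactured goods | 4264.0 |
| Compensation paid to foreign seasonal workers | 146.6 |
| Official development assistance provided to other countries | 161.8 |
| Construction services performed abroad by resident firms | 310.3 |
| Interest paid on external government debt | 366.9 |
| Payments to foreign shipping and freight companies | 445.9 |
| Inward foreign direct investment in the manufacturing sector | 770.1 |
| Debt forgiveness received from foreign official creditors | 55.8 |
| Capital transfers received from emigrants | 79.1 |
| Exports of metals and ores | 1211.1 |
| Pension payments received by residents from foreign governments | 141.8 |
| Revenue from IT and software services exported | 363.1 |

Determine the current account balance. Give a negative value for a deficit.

2798.1

Goods: -877.4 + 1211.1 - 895.4 + 4264.0 = 3702.3
Services: 363.1 + 310.3 - 445.9 - 294.3 = -66.8
Primary income: -146.6 - 366.9 - 371.2 = -884.7
Secondary income: 141.8 + 405.6 - 161.8 - 338.3 = 47.3
Current account = 3702.3 + (-66.8) + (-884.7) + 47.3 = 2798.1
(Excluded from the current account — financial account: foreign purchases of domestic corporate bonds 565.4, domestic pension funds' purchases of foreign equities 769.9, inward foreign direct investment in the manufacturing sector 770.1; capital account: debt forgiveness received from foreign official creditors 55.8, capital transfers received from emigrants 79.1.)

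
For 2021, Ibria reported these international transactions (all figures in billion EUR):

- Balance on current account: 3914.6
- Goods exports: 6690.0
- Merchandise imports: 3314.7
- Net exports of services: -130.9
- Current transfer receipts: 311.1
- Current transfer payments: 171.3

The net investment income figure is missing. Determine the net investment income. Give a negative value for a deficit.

530.4

Current account = goods balance + services balance + net primary income + net secondary income
Sum of the known components = 3384.2
Net investment income = CA - (known components) = 3914.6 - 3384.2 = 530.4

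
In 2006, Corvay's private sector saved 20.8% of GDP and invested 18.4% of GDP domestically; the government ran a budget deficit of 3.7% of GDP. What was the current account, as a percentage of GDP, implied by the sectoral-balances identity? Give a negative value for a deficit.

-1.3

By the sectoral-balances identity, CA = (S_private - I) + (T - G).
Private balance = 20.8 - 18.4 = 2.4
Government balance (T - G) = -3.7
CA = 2.4 + (-3.7) = -1.3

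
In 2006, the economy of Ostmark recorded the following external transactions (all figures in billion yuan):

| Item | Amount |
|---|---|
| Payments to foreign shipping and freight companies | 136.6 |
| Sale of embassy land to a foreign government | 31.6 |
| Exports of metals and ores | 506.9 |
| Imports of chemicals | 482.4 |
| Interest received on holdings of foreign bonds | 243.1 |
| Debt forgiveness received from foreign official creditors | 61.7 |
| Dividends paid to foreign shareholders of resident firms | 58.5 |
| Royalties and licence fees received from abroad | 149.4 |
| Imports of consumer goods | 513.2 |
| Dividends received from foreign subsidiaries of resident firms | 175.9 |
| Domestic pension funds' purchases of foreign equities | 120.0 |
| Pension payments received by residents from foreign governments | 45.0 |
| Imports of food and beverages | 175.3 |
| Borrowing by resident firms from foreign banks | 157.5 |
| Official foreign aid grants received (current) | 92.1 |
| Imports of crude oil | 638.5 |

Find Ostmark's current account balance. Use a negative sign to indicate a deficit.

-792.1

Goods: -513.2 - 175.3 - 638.5 - 482.4 + 506.9 = -1302.5
Services: 149.4 - 136.6 = 12.8
Primary income: 243.1 + 175.9 - 58.5 = 360.5
Secondary income: 92.1 + 45.0 = 137.1
Current account = (-1302.5) + 12.8 + 360.5 + 137.1 = -792.1
(Excluded from the current account — capital account: sale of embassy land to a foreign government 31.6, debt forgiveness received from foreign official creditors 61.7; financial account: domestic pension funds' purchases of foreign equities 120.0, borrowing by resident firms from foreign banks 157.5.)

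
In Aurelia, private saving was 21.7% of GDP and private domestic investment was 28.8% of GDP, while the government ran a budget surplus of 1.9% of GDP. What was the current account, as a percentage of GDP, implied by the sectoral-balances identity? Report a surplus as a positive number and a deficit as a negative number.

By the sectoral-balances identity, CA = (S_private - I) + (T - G).
Private balance = 21.7 - 28.8 = -7.1
Government balance (T - G) = 1.9
CA = -7.1 + 1.9 = -5.2

-5.2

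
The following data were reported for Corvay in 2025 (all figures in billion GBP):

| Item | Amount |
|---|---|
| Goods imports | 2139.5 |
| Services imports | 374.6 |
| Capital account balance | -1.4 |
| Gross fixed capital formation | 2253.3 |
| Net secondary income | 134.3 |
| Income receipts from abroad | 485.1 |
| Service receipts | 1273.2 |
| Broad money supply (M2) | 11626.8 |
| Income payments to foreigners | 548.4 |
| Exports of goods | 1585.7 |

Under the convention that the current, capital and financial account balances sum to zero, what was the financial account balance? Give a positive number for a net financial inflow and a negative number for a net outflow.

Goods balance = 1585.7 - 2139.5 = -553.8
Services balance = 1273.2 - 374.6 = 898.6
Trade balance (goods + services) = -553.8 + 898.6 = 344.8
Net primary income = 485.1 - 548.4 = -63.3
Net secondary income = 134.3
Current account = 344.8 + (-63.3) + 134.3 = 415.8
Financial account = -(415.8 + (-1.4)) = -414.4

-414.4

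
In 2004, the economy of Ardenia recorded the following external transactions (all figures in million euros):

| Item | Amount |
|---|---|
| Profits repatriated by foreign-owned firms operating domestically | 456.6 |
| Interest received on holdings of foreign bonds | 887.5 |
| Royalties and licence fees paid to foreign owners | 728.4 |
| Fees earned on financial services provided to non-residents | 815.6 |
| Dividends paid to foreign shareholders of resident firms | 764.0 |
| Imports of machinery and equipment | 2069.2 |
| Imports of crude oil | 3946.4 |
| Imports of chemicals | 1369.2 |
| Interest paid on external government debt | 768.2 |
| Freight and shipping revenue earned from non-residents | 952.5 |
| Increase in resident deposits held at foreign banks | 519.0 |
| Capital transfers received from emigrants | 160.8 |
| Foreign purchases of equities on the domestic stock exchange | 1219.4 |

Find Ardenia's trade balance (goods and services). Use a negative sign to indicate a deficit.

Goods: -1369.2 - 3946.4 - 2069.2 = -7384.8
Services: 815.6 - 728.4 + 952.5 = 1039.7
Trade balance = -7384.8 + 1039.7 = -6345.1
(Excluded from the trade balance — primary income: profits repatriated by foreign-owned firms operating domestically 456.6, interest received on holdings of foreign bonds 887.5, dividends paid to foreign shareholders of resident firms 764.0, interest paid on external government debt 768.2; financial account: increase in resident deposits held at foreign banks 519.0, foreign purchases of equities on the domestic stock exchange 1219.4; capital account: capital transfers received from emigrants 160.8.)

-6345.1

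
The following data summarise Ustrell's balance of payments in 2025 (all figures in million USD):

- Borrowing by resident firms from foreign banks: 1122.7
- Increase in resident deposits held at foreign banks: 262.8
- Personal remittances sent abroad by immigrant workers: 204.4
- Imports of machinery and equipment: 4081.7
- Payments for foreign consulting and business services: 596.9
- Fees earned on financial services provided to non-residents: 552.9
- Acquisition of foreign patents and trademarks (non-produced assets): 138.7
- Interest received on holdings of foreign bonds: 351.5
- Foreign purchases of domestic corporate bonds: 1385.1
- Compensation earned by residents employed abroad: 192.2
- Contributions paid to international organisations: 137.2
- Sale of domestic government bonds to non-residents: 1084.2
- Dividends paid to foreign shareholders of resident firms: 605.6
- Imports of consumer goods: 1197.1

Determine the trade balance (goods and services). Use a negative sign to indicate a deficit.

-5322.8

Goods: -4081.7 - 1197.1 = -5278.8
Services: -596.9 + 552.9 = -44.0
Trade balance = -5278.8 + (-44.0) = -5322.8
(Excluded from the trade balance — financial account: borrowing by resident firms from foreign banks 1122.7, increase in resident deposits held at foreign banks 262.8, foreign purchases of domestic corporate bonds 1385.1, sale of domestic government bonds to non-residents 1084.2; secondary income: personal remittances sent abroad by immigrant workers 204.4, contributions paid to international organisations 137.2; capital account: acquisition of foreign patents and trademarks (non-produced assets) 138.7; primary income: interest received on holdings of foreign bonds 351.5, compensation earned by residents employed abroad 192.2, dividends paid to foreign shareholders of resident firms 605.6.)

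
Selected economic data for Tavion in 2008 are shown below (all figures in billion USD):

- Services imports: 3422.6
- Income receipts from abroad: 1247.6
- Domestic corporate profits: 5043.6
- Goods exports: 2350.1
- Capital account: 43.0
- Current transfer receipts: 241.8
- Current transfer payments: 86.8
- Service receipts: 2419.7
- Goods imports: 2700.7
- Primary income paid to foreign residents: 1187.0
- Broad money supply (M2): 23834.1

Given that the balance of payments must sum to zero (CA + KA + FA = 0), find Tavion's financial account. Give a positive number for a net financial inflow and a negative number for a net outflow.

1094.9

Goods balance = 2350.1 - 2700.7 = -350.6
Services balance = 2419.7 - 3422.6 = -1002.9
Trade balance (goods + services) = -350.6 + (-1002.9) = -1353.5
Net primary income = 1247.6 - 1187.0 = 60.6
Net secondary income = 241.8 - 86.8 = 155.0
Current account = -1353.5 + 60.6 + 155.0 = -1137.9
Financial account = -(-1137.9 + 43.0) = 1094.9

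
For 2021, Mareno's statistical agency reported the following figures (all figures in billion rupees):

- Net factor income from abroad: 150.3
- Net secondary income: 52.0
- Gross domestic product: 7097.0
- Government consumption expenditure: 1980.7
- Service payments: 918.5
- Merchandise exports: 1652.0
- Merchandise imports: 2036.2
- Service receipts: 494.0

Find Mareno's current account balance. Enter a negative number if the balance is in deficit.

-606.4

Goods balance = 1652.0 - 2036.2 = -384.2
Services balance = 494.0 - 918.5 = -424.5
Trade balance (goods + services) = -384.2 + (-424.5) = -808.7
Net primary income = 150.3
Net secondary income = 52.0
Current account = -808.7 + 150.3 + 52.0 = -606.4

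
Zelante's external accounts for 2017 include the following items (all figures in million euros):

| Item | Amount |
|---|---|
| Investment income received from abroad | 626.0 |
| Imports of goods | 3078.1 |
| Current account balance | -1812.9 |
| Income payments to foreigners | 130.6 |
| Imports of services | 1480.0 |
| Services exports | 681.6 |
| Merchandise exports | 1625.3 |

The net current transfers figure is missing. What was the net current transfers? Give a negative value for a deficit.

-57.1

Current account = goods balance + services balance + net primary income + net secondary income
Sum of the known components = -1755.8
Net current transfers = CA - (known components) = -1812.9 - (-1755.8) = -57.1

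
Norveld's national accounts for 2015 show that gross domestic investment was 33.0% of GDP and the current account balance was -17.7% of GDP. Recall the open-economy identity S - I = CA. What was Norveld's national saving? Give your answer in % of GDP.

S - I = CA (net lending to the rest of the world).
S = I + CA = 33.0 + (-17.7) = 15.3

15.3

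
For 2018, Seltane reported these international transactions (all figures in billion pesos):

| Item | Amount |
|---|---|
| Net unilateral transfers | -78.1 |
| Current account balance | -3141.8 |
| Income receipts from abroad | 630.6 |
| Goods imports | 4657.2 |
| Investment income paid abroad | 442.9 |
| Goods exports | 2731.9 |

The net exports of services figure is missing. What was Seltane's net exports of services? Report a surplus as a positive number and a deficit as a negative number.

-1326.1

Current account = goods balance + services balance + net primary income + net secondary income
Sum of the known components = -1815.7
Net exports of services = CA - (known components) = -3141.8 - (-1815.7) = -1326.1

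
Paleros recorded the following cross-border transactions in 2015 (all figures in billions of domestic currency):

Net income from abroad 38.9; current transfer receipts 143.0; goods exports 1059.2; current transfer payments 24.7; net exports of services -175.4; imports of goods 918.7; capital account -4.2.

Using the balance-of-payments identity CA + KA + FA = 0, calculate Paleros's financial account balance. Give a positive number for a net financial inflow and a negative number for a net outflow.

Goods balance = 1059.2 - 918.7 = 140.5
Services balance = -175.4
Trade balance (goods + services) = 140.5 + (-175.4) = -34.9
Net primary income = 38.9
Net secondary income = 143.0 - 24.7 = 118.3
Current account = -34.9 + 38.9 + 118.3 = 122.3
Financial account = -(122.3 + (-4.2)) = -118.1

-118.1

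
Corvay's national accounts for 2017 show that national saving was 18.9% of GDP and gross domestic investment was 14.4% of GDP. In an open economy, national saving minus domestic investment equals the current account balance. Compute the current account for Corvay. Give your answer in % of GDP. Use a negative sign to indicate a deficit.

CA = S - I = 18.9 - 14.4 = 4.5

4.5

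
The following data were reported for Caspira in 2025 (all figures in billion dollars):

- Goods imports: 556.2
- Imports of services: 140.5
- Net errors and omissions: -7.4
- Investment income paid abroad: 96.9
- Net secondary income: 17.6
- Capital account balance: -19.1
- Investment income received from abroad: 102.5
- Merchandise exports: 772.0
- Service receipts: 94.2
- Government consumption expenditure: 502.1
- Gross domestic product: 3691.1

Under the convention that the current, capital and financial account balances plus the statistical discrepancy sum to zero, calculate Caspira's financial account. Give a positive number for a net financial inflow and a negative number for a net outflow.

Goods balance = 772.0 - 556.2 = 215.8
Services balance = 94.2 - 140.5 = -46.3
Trade balance (goods + services) = 215.8 + (-46.3) = 169.5
Net primary income = 102.5 - 96.9 = 5.6
Net secondary income = 17.6
Current account = 169.5 + 5.6 + 17.6 = 192.7
Financial account = -(192.7 + (-19.1) + (-7.4)) = -166.2

-166.2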